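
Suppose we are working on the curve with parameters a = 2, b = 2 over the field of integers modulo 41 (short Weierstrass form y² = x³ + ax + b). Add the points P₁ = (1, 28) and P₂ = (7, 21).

(1, 28) + (7, 21). λ = (21 - 28)/(7 - 1) ≡ 34/6 mod 41. 6⁻¹ ≡ 7 (mod 41) since 6·7 = 42 ≡ 1, so λ ≡ 33.
  x = λ² - 1 - 7 = 1089 - 8 ≡ 15; y = λ·(1 - 15) - 28 ≡ 2. → (15, 2)

(15, 2)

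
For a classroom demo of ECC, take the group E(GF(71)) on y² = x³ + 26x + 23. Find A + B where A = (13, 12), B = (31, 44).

(13, 12) + (31, 44). λ = (44 - 12)/(31 - 13) ≡ 32/18 mod 71. 18⁻¹ ≡ 4 (mod 71), so λ ≡ 57.
  x = λ² - 13 - 31 = 3249 - 44 ≡ 10; y = λ·(13 - 10) - 12 ≡ 17. → (10, 17)

(10, 17)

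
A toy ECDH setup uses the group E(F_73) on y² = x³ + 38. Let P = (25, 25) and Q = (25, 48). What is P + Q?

O

The two points share x = 25 and their y-coordinates satisfy 25 + 48 ≡ 0 (mod 73), so they are inverses. Their sum is the point at infinity.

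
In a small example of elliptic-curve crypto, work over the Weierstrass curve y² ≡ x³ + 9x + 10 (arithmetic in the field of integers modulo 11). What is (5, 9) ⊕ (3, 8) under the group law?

(6, 7)

(5, 9) + (3, 8). λ = (8 - 9)/(3 - 5) ≡ 10/9 mod 11. 9⁻¹ ≡ 5 (mod 11), so λ ≡ 6.
  x = λ² - 5 - 3 = 36 - 8 ≡ 6; y = λ·(5 - 6) - 9 ≡ 7. → (6, 7)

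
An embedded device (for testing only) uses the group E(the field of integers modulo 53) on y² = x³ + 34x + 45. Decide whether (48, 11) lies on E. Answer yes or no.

yes

y² = 11² ≡ 15; x³ + 34x + 45 = 112269 ≡ 15 (mod 53). 15 = 15.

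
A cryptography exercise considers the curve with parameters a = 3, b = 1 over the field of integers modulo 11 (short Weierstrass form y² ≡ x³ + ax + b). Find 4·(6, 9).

Write G = (6, 9).
Repeated addition: build up to 4G.
2G: tangent at (6, 9): λ = (3·6² + 3)/(2·9) ≡ 1/7. 7⁻¹ ≡ 8 (mod 11) since 7·8 = 56 ≡ 1, so λ ≡ 1·8 ≡ 8.
  x = λ² - 6 - 6 = 64 - 12 ≡ 8; y = λ·(6 - 8) - 9 ≡ 8. → (8, 8)
3G: (8, 8) + (6, 9). λ = (9 - 8)/(6 - 8) ≡ 1/9 mod 11. 9⁻¹ ≡ 5 (mod 11), so λ ≡ 5.
  x = λ² - 8 - 6 = 25 - 14 ≡ 0; y = λ·(8 - 0) - 8 ≡ 10. → (0, 10)
4G: (0, 10) + (6, 9). λ = (9 - 10)/(6 - 0) ≡ 10/6 mod 11. 6⁻¹ ≡ 2 (mod 11) since 6·2 = 12 ≡ 1, so λ ≡ 9.
  x = λ² - 0 - 6 = 81 - 6 ≡ 9; y = λ·(0 - 9) - 10 ≡ 8. → (9, 8)

(9, 8)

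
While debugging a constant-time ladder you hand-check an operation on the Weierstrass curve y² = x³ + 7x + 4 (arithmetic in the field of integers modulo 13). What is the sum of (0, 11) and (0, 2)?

O

The two points share x = 0 and their y-coordinates satisfy 11 + 2 ≡ 0 (mod 13), so they are inverses. Their sum is the point at infinity.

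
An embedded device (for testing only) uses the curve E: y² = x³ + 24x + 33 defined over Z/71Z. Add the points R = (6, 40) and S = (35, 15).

(70, 47)

(6, 40) + (35, 15). λ = (15 - 40)/(35 - 6) ≡ 46/29 mod 71. 29⁻¹ ≡ 49 (mod 71), so λ ≡ 53.
  x = λ² - 6 - 35 = 2809 - 41 ≡ 70; y = λ·(6 - 70) - 40 ≡ 47. → (70, 47)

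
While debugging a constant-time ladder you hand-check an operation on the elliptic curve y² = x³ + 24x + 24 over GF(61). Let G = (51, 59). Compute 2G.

tangent at (51, 59): λ = (3·51² + 24)/(2·59) ≡ 19/57. 57⁻¹ ≡ 15 (mod 61) since 57·15 = 855 ≡ 1, so λ ≡ 19·15 ≡ 41.
  x = λ² - 51 - 51 = 1681 - 102 ≡ 54; y = λ·(51 - 54) - 59 ≡ 1. → (54, 1)

(54, 1)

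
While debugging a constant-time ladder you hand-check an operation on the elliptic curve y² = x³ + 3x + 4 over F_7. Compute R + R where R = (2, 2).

(0, 2)

tangent at (2, 2): λ = (3·2² + 3)/(2·2) ≡ 1/4. 4⁻¹ ≡ 2 (mod 7) since 4·2 = 8 ≡ 1, so λ ≡ 1·2 ≡ 2.
  x = λ² - 2 - 2 = 4 - 4 ≡ 0; y = λ·(2 - 0) - 2 ≡ 2. → (0, 2)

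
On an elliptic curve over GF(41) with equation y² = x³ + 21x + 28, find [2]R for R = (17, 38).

(17, 3)

tangent at (17, 38): λ = (3·17² + 21)/(2·38) ≡ 27/35. 35⁻¹ ≡ 34 (mod 41) since 35·34 = 1190 ≡ 1, so λ ≡ 27·34 ≡ 16.
  x = λ² - 17 - 17 = 256 - 34 ≡ 17; y = λ·(17 - 17) - 38 ≡ 3. → (17, 3)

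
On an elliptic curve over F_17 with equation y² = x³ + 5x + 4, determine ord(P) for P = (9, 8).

2P: tangent at (9, 8): λ = (3·9² + 5)/(2·8) ≡ 10/16. 16⁻¹ ≡ 16 (mod 17) since 16·16 = 256 ≡ 1, so λ ≡ 10·16 ≡ 7.
  x = λ² - 9 - 9 = 49 - 18 ≡ 14; y = λ·(9 - 14) - 8 ≡ 8. → (14, 8)
3P: (14, 8) + (9, 8). λ = (8 - 8)/(9 - 14) ≡ 0/12 mod 17. 12⁻¹ ≡ 10 (mod 17), so λ ≡ 0.
  x = λ² - 14 - 9 = 0 - 23 ≡ 11; y = λ·(14 - 11) - 8 ≡ 9. → (11, 9)
4P: (11, 9) + (9, 8). λ = (8 - 9)/(9 - 11) ≡ 16/15 mod 17. 15⁻¹ ≡ 8 (mod 17) since 15·8 = 120 ≡ 1, so λ ≡ 9.
  x = λ² - 11 - 9 = 81 - 20 ≡ 10; y = λ·(11 - 10) - 9 ≡ 0. → (10, 0)
5P: (10, 0) + (9, 8). λ = (8 - 0)/(9 - 10) ≡ 8/16 mod 17. 16⁻¹ ≡ 16 (mod 17) since 16·16 = 256 ≡ 1, so λ ≡ 9.
  x = λ² - 10 - 9 = 81 - 19 ≡ 11; y = λ·(10 - 11) - 0 ≡ 8. → (11, 8)
6P: (11, 8) + (9, 8). λ = (8 - 8)/(9 - 11) ≡ 0/15 mod 17. 15⁻¹ ≡ 8 (mod 17), so λ ≡ 0.
  x = λ² - 11 - 9 = 0 - 20 ≡ 14; y = λ·(11 - 14) - 8 ≡ 9. → (14, 9)
7P: (14, 9) + (9, 8). λ = (8 - 9)/(9 - 14) ≡ 16/12 mod 17. 12⁻¹ ≡ 10 (mod 17), so λ ≡ 7.
  x = λ² - 14 - 9 = 49 - 23 ≡ 9; y = λ·(14 - 9) - 9 ≡ 9. → (9, 9)
8P: (9, 9) + (9, 8): same x and y₁ ≡ -y₂, so the sum is O.
8P = O, so the order is 8.

8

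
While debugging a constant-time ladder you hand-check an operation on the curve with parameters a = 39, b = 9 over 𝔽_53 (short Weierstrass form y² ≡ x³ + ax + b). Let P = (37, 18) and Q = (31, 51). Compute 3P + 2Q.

First 3P:
Repeated addition: build up to 3P.
2P: tangent at (37, 18): λ = (3·37² + 39)/(2·18) ≡ 12/36. 36⁻¹ ≡ 28 (mod 53) since 36·28 = 1008 ≡ 1, so λ ≡ 12·28 ≡ 18.
  x = λ² - 37 - 37 = 324 - 74 ≡ 38; y = λ·(37 - 38) - 18 ≡ 17. → (38, 17)
3P: (38, 17) + (37, 18). λ = (18 - 17)/(37 - 38) ≡ 1/52 mod 53. 52⁻¹ ≡ 52 (mod 53), so λ ≡ 52.
  x = λ² - 38 - 37 = 2704 - 75 ≡ 32; y = λ·(38 - 32) - 17 ≡ 30. → (32, 30)
3P = (32, 30).
Next 2Q:
Repeated addition: build up to 2Q.
2Q: tangent at (31, 51): λ = (3·31² + 39)/(2·51) ≡ 7/49. 49⁻¹ ≡ 13 (mod 53), so λ ≡ 7·13 ≡ 38.
  x = λ² - 31 - 31 = 1444 - 62 ≡ 4; y = λ·(31 - 4) - 51 ≡ 21. → (4, 21)
2Q = (4, 21).
Finally 3P + 2Q:
(32, 30) + (4, 21). λ = (21 - 30)/(4 - 32) ≡ 44/25 mod 53. 25⁻¹ ≡ 17 (mod 53) since 25·17 = 425 ≡ 1, so λ ≡ 6.
  x = λ² - 32 - 4 = 36 - 36 ≡ 0; y = λ·(32 - 0) - 30 ≡ 3. → (0, 3)

(0, 3)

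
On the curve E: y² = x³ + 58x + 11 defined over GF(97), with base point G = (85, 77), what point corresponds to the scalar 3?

(39, 71)

Repeated addition: build up to 3G.
2G: tangent at (85, 77): λ = (3·85² + 58)/(2·77) ≡ 5/57. 57⁻¹ ≡ 80 (mod 97), so λ ≡ 5·80 ≡ 12.
  x = λ² - 85 - 85 = 144 - 170 ≡ 71; y = λ·(85 - 71) - 77 ≡ 91. → (71, 91)
3G: (71, 91) + (85, 77). λ = (77 - 91)/(85 - 71) ≡ 83/14 mod 97. 14⁻¹ ≡ 7 (mod 97), so λ ≡ 96.
  x = λ² - 71 - 85 = 9216 - 156 ≡ 39; y = λ·(71 - 39) - 91 ≡ 71. → (39, 71)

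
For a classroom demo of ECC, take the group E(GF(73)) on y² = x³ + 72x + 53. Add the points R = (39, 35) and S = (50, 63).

(39, 35) + (50, 63). λ = (63 - 35)/(50 - 39) ≡ 28/11 mod 73. 11⁻¹ ≡ 20 (mod 73) since 11·20 = 220 ≡ 1, so λ ≡ 49.
  x = λ² - 39 - 50 = 2401 - 89 ≡ 49; y = λ·(39 - 49) - 35 ≡ 59. → (49, 59)

(49, 59)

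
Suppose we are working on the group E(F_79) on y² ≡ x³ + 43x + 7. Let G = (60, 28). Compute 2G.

(74, 46)

tangent at (60, 28): λ = (3·60² + 43)/(2·28) ≡ 20/56. 56⁻¹ ≡ 24 (mod 79), so λ ≡ 20·24 ≡ 6.
  x = λ² - 60 - 60 = 36 - 120 ≡ 74; y = λ·(60 - 74) - 28 ≡ 46. → (74, 46)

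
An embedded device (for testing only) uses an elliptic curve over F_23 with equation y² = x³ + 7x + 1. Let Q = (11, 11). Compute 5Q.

Double-and-add on 5 = (101)₂. Start with Q = (11, 11) for the leading 1-bit.
double: tangent at (11, 11): λ = (3·11² + 7)/(2·11) ≡ 2/22. 22⁻¹ ≡ 22 (mod 23), so λ ≡ 2·22 ≡ 21.
  x = λ² - 11 - 11 = 441 - 22 ≡ 5; y = λ·(11 - 5) - 11 ≡ 0. → (5, 0)
double: (5, 0) + (5, 0): same x and y₁ ≡ -y₂, so the sum is 𝒪.
add Q: 𝒪 + (11, 11) = (11, 11) (identity).

(11, 11)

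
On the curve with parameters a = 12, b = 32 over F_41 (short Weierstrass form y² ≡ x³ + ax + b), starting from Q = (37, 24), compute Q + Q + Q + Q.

(6, 22)

Repeated addition: build up to 4Q.
2Q: tangent at (37, 24): λ = (3·37² + 12)/(2·24) ≡ 19/7. 7⁻¹ ≡ 6 (mod 41), so λ ≡ 19·6 ≡ 32.
  x = λ² - 37 - 37 = 1024 - 74 ≡ 7; y = λ·(37 - 7) - 24 ≡ 34. → (7, 34)
3Q: (7, 34) + (37, 24). λ = (24 - 34)/(37 - 7) ≡ 31/30 mod 41. 30⁻¹ ≡ 26 (mod 41) since 30·26 = 780 ≡ 1, so λ ≡ 27.
  x = λ² - 7 - 37 = 729 - 44 ≡ 29; y = λ·(7 - 29) - 34 ≡ 28. → (29, 28)
4Q: (29, 28) + (37, 24). λ = (24 - 28)/(37 - 29) ≡ 37/8 mod 41. 8⁻¹ ≡ 36 (mod 41), so λ ≡ 20.
  x = λ² - 29 - 37 = 400 - 66 ≡ 6; y = λ·(29 - 6) - 28 ≡ 22. → (6, 22)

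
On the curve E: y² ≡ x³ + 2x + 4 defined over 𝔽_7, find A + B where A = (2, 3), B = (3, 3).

(2, 3) + (3, 3). λ = (3 - 3)/(3 - 2) ≡ 0/1 mod 7. 1⁻¹ ≡ 1 (mod 7), so λ ≡ 0.
  x = λ² - 2 - 3 = 0 - 5 ≡ 2; y = λ·(2 - 2) - 3 ≡ 4. → (2, 4)

(2, 4)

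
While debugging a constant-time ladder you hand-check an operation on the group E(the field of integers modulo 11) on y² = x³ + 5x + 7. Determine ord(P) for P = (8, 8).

8

2P: tangent at (8, 8): λ = (3·8² + 5)/(2·8) ≡ 10/5. 5⁻¹ ≡ 9 (mod 11) since 5·9 = 45 ≡ 1, so λ ≡ 10·9 ≡ 2.
  x = λ² - 8 - 8 = 4 - 16 ≡ 10; y = λ·(8 - 10) - 8 ≡ 10. → (10, 10)
3P: (10, 10) + (8, 8). λ = (8 - 10)/(8 - 10) ≡ 9/9 mod 11. 9⁻¹ ≡ 5 (mod 11), so λ ≡ 1.
  x = λ² - 10 - 8 = 1 - 18 ≡ 5; y = λ·(10 - 5) - 10 ≡ 6. → (5, 6)
4P: (5, 6) + (8, 8). λ = (8 - 6)/(8 - 5) ≡ 2/3 mod 11. 3⁻¹ ≡ 4 (mod 11) since 3·4 = 12 ≡ 1, so λ ≡ 8.
  x = λ² - 5 - 8 = 64 - 13 ≡ 7; y = λ·(5 - 7) - 6 ≡ 0. → (7, 0)
5P: (7, 0) + (8, 8). λ = (8 - 0)/(8 - 7) ≡ 8/1 mod 11. 1⁻¹ ≡ 1 (mod 11) since 1·1 = 1 ≡ 1, so λ ≡ 8.
  x = λ² - 7 - 8 = 64 - 15 ≡ 5; y = λ·(7 - 5) - 0 ≡ 5. → (5, 5)
6P: (5, 5) + (8, 8). λ = (8 - 5)/(8 - 5) ≡ 3/3 mod 11. 3⁻¹ ≡ 4 (mod 11), so λ ≡ 1.
  x = λ² - 5 - 8 = 1 - 13 ≡ 10; y = λ·(5 - 10) - 5 ≡ 1. → (10, 1)
7P: (10, 1) + (8, 8). λ = (8 - 1)/(8 - 10) ≡ 7/9 mod 11. 9⁻¹ ≡ 5 (mod 11), so λ ≡ 2.
  x = λ² - 10 - 8 = 4 - 18 ≡ 8; y = λ·(10 - 8) - 1 ≡ 3. → (8, 3)
8P: (8, 3) + (8, 8): same x and y₁ ≡ -y₂, so the sum is ∞.
8P = ∞, so the order is 8.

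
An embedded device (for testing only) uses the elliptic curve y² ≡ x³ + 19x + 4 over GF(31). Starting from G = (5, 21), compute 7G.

Repeated addition: build up to 7G.
2G: tangent at (5, 21): λ = (3·5² + 19)/(2·21) ≡ 1/11. 11⁻¹ ≡ 17 (mod 31), so λ ≡ 1·17 ≡ 17.
  x = λ² - 5 - 5 = 289 - 10 ≡ 0; y = λ·(5 - 0) - 21 ≡ 2. → (0, 2)
3G: (0, 2) + (5, 21). λ = (21 - 2)/(5 - 0) ≡ 19/5 mod 31. 5⁻¹ ≡ 25 (mod 31) since 5·25 = 125 ≡ 1, so λ ≡ 10.
  x = λ² - 0 - 5 = 100 - 5 ≡ 2; y = λ·(0 - 2) - 2 ≡ 9. → (2, 9)
4G: (2, 9) + (5, 21). λ = (21 - 9)/(5 - 2) ≡ 12/3 mod 31. 3⁻¹ ≡ 21 (mod 31), so λ ≡ 4.
  x = λ² - 2 - 5 = 16 - 7 ≡ 9; y = λ·(2 - 9) - 9 ≡ 25. → (9, 25)
5G: (9, 25) + (5, 21). λ = (21 - 25)/(5 - 9) ≡ 27/27 mod 31. 27⁻¹ ≡ 23 (mod 31), so λ ≡ 1.
  x = λ² - 9 - 5 = 1 - 14 ≡ 18; y = λ·(9 - 18) - 25 ≡ 28. → (18, 28)
6G: (18, 28) + (5, 21). λ = (21 - 28)/(5 - 18) ≡ 24/18 mod 31. 18⁻¹ ≡ 19 (mod 31), so λ ≡ 22.
  x = λ² - 18 - 5 = 484 - 23 ≡ 27; y = λ·(18 - 27) - 28 ≡ 22. → (27, 22)
7G: (27, 22) + (5, 21). λ = (21 - 22)/(5 - 27) ≡ 30/9 mod 31. 9⁻¹ ≡ 7 (mod 31) since 9·7 = 63 ≡ 1, so λ ≡ 24.
  x = λ² - 27 - 5 = 576 - 32 ≡ 17; y = λ·(27 - 17) - 22 ≡ 1. → (17, 1)

(17, 1)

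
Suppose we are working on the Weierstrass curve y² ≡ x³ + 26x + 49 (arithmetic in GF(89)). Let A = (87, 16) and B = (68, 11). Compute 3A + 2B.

(66, 79)

First 3A:
Repeated addition: build up to 3A.
2A: tangent at (87, 16): λ = (3·87² + 26)/(2·16) ≡ 38/32. 32⁻¹ ≡ 64 (mod 89) since 32·64 = 2048 ≡ 1, so λ ≡ 38·64 ≡ 29.
  x = λ² - 87 - 87 = 841 - 174 ≡ 44; y = λ·(87 - 44) - 16 ≡ 74. → (44, 74)
3A: (44, 74) + (87, 16). λ = (16 - 74)/(87 - 44) ≡ 31/43 mod 89. 43⁻¹ ≡ 29 (mod 89) since 43·29 = 1247 ≡ 1, so λ ≡ 9.
  x = λ² - 44 - 87 = 81 - 131 ≡ 39; y = λ·(44 - 39) - 74 ≡ 60. → (39, 60)
3A = (39, 60).
Next 2B:
Repeated addition: build up to 2B.
2B: tangent at (68, 11): λ = (3·68² + 26)/(2·11) ≡ 14/22. 22⁻¹ ≡ 85 (mod 89) since 22·85 = 1870 ≡ 1, so λ ≡ 14·85 ≡ 33.
  x = λ² - 68 - 68 = 1089 - 136 ≡ 63; y = λ·(68 - 63) - 11 ≡ 65. → (63, 65)
2B = (63, 65).
Finally 3A + 2B:
(39, 60) + (63, 65). λ = (65 - 60)/(63 - 39) ≡ 5/24 mod 89. 24⁻¹ ≡ 26 (mod 89), so λ ≡ 41.
  x = λ² - 39 - 63 = 1681 - 102 ≡ 66; y = λ·(39 - 66) - 60 ≡ 79. → (66, 79)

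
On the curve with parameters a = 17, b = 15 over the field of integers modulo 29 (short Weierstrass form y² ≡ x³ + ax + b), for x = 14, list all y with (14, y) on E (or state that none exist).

x³ + 17x + 15 = 2997 ≡ 10 (mod 29).
10 is a non-residue mod 29; no y exists.

none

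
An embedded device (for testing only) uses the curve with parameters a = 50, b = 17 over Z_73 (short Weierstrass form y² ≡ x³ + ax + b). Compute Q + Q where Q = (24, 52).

(57, 31)

tangent at (24, 52): λ = (3·24² + 50)/(2·52) ≡ 26/31. 31⁻¹ ≡ 33 (mod 73) since 31·33 = 1023 ≡ 1, so λ ≡ 26·33 ≡ 55.
  x = λ² - 24 - 24 = 3025 - 48 ≡ 57; y = λ·(24 - 57) - 52 ≡ 31. → (57, 31)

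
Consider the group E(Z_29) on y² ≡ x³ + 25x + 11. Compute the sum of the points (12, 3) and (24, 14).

(12, 3) + (24, 14). λ = (14 - 3)/(24 - 12) ≡ 11/12 mod 29. 12⁻¹ ≡ 17 (mod 29), so λ ≡ 13.
  x = λ² - 12 - 24 = 169 - 36 ≡ 17; y = λ·(12 - 17) - 3 ≡ 19. → (17, 19)

(17, 19)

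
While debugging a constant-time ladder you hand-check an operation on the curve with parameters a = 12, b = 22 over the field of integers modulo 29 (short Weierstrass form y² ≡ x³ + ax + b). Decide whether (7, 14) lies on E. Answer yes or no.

y² = 14² ≡ 22; x³ + 12x + 22 = 449 ≡ 14 (mod 29). 22 ≠ 14.

no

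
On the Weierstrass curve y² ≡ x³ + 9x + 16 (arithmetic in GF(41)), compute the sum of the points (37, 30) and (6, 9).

(2, 40)

(37, 30) + (6, 9). λ = (9 - 30)/(6 - 37) ≡ 20/10 mod 41. 10⁻¹ ≡ 37 (mod 41), so λ ≡ 2.
  x = λ² - 37 - 6 = 4 - 43 ≡ 2; y = λ·(37 - 2) - 30 ≡ 40. → (2, 40)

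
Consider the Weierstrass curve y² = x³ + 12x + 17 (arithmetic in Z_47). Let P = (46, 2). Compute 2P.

(19, 17)

tangent at (46, 2): λ = (3·46² + 12)/(2·2) ≡ 15/4. 4⁻¹ ≡ 12 (mod 47), so λ ≡ 15·12 ≡ 39.
  x = λ² - 46 - 46 = 1521 - 92 ≡ 19; y = λ·(46 - 19) - 2 ≡ 17. → (19, 17)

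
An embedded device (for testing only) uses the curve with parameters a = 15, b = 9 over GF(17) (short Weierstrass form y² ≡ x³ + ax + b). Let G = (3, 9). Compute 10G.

Repeated addition: build up to 10G.
2G: tangent at (3, 9): λ = (3·3² + 15)/(2·9) ≡ 8/1. 1⁻¹ ≡ 1 (mod 17), so λ ≡ 8·1 ≡ 8.
  x = λ² - 3 - 3 = 64 - 6 ≡ 7; y = λ·(3 - 7) - 9 ≡ 10. → (7, 10)
3G: (7, 10) + (3, 9). λ = (9 - 10)/(3 - 7) ≡ 16/13 mod 17. 13⁻¹ ≡ 4 (mod 17), so λ ≡ 13.
  x = λ² - 7 - 3 = 169 - 10 ≡ 6; y = λ·(7 - 6) - 10 ≡ 3. → (6, 3)
4G: (6, 3) + (3, 9). λ = (9 - 3)/(3 - 6) ≡ 6/14 mod 17. 14⁻¹ ≡ 11 (mod 17) since 14·11 = 154 ≡ 1, so λ ≡ 15.
  x = λ² - 6 - 3 = 225 - 9 ≡ 12; y = λ·(6 - 12) - 3 ≡ 9. → (12, 9)
5G: (12, 9) + (3, 9). λ = (9 - 9)/(3 - 12) ≡ 0/8 mod 17. 8⁻¹ ≡ 15 (mod 17), so λ ≡ 0.
  x = λ² - 12 - 3 = 0 - 15 ≡ 2; y = λ·(12 - 2) - 9 ≡ 8. → (2, 8)
6G: (2, 8) + (3, 9). λ = (9 - 8)/(3 - 2) ≡ 1/1 mod 17. 1⁻¹ ≡ 1 (mod 17) since 1·1 = 1 ≡ 1, so λ ≡ 1.
  x = λ² - 2 - 3 = 1 - 5 ≡ 13; y = λ·(2 - 13) - 8 ≡ 15. → (13, 15)
7G: (13, 15) + (3, 9). λ = (9 - 15)/(3 - 13) ≡ 11/7 mod 17. 7⁻¹ ≡ 5 (mod 17), so λ ≡ 4.
  x = λ² - 13 - 3 = 16 - 16 ≡ 0; y = λ·(13 - 0) - 15 ≡ 3. → (0, 3)
8G: (0, 3) + (3, 9). λ = (9 - 3)/(3 - 0) ≡ 6/3 mod 17. 3⁻¹ ≡ 6 (mod 17) since 3·6 = 18 ≡ 1, so λ ≡ 2.
  x = λ² - 0 - 3 = 4 - 3 ≡ 1; y = λ·(0 - 1) - 3 ≡ 12. → (1, 12)
9G: (1, 12) + (3, 9). λ = (9 - 12)/(3 - 1) ≡ 14/2 mod 17. 2⁻¹ ≡ 9 (mod 17) since 2·9 = 18 ≡ 1, so λ ≡ 7.
  x = λ² - 1 - 3 = 49 - 4 ≡ 11; y = λ·(1 - 11) - 12 ≡ 3. → (11, 3)
10G: (11, 3) + (3, 9). λ = (9 - 3)/(3 - 11) ≡ 6/9 mod 17. 9⁻¹ ≡ 2 (mod 17) since 9·2 = 18 ≡ 1, so λ ≡ 12.
  x = λ² - 11 - 3 = 144 - 14 ≡ 11; y = λ·(11 - 11) - 3 ≡ 14. → (11, 14)

(11, 14)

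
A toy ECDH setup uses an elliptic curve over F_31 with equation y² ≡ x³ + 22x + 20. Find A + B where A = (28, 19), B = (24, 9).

(24, 22)

(28, 19) + (24, 9). λ = (9 - 19)/(24 - 28) ≡ 21/27 mod 31. 27⁻¹ ≡ 23 (mod 31), so λ ≡ 18.
  x = λ² - 28 - 24 = 324 - 52 ≡ 24; y = λ·(28 - 24) - 19 ≡ 22. → (24, 22)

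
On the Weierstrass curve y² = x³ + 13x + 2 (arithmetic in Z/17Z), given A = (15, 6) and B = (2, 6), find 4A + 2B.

(1, 13)

First 4A:
Double-and-add on 4 = (100)₂. Start with A = (15, 6) for the leading 1-bit.
double: tangent at (15, 6): λ = (3·15² + 13)/(2·6) ≡ 8/12. 12⁻¹ ≡ 10 (mod 17), so λ ≡ 8·10 ≡ 12.
  x = λ² - 15 - 15 = 144 - 30 ≡ 12; y = λ·(15 - 12) - 6 ≡ 13. → (12, 13)
double: tangent at (12, 13): λ = (3·12² + 13)/(2·13) ≡ 3/9. 9⁻¹ ≡ 2 (mod 17) since 9·2 = 18 ≡ 1, so λ ≡ 3·2 ≡ 6.
  x = λ² - 12 - 12 = 36 - 24 ≡ 12; y = λ·(12 - 12) - 13 ≡ 4. → (12, 4)
4A = (12, 4).
Next 2B:
Repeated addition: build up to 2B.
2B: tangent at (2, 6): λ = (3·2² + 13)/(2·6) ≡ 8/12. 12⁻¹ ≡ 10 (mod 17), so λ ≡ 8·10 ≡ 12.
  x = λ² - 2 - 2 = 144 - 4 ≡ 4; y = λ·(2 - 4) - 6 ≡ 4. → (4, 4)
2B = (4, 4).
Finally 4A + 2B:
(12, 4) + (4, 4). λ = (4 - 4)/(4 - 12) ≡ 0/9 mod 17. 9⁻¹ ≡ 2 (mod 17), so λ ≡ 0.
  x = λ² - 12 - 4 = 0 - 16 ≡ 1; y = λ·(12 - 1) - 4 ≡ 13. → (1, 13)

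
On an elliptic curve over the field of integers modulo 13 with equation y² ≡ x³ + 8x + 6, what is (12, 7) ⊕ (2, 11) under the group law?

(12, 7) + (2, 11). λ = (11 - 7)/(2 - 12) ≡ 4/3 mod 13. 3⁻¹ ≡ 9 (mod 13), so λ ≡ 10.
  x = λ² - 12 - 2 = 100 - 14 ≡ 8; y = λ·(12 - 8) - 7 ≡ 7. → (8, 7)

(8, 7)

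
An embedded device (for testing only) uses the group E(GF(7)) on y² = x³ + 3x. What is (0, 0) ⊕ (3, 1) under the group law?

(0, 0) + (3, 1). λ = (1 - 0)/(3 - 0) ≡ 1/3 mod 7. 3⁻¹ ≡ 5 (mod 7), so λ ≡ 5.
  x = λ² - 0 - 3 = 25 - 3 ≡ 1; y = λ·(0 - 1) - 0 ≡ 2. → (1, 2)

(1, 2)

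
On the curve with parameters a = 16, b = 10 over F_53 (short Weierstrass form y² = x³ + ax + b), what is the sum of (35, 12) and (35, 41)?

The two points share x = 35 and their y-coordinates satisfy 12 + 41 ≡ 0 (mod 53), so they are inverses. Their sum is O.

O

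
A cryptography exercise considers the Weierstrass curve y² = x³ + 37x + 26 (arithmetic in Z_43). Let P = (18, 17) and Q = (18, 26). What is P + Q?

O

The two points share x = 18 and their y-coordinates satisfy 17 + 26 ≡ 0 (mod 43), so they are inverses. Their sum is O.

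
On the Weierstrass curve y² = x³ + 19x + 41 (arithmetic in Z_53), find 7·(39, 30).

(38, 41)

Write G = (39, 30).
Double-and-add on 7 = (111)₂. Start with G = (39, 30) for the leading 1-bit.
double: tangent at (39, 30): λ = (3·39² + 19)/(2·30) ≡ 24/7. 7⁻¹ ≡ 38 (mod 53), so λ ≡ 24·38 ≡ 11.
  x = λ² - 39 - 39 = 121 - 78 ≡ 43; y = λ·(39 - 43) - 30 ≡ 32. → (43, 32)
add G: (43, 32) + (39, 30). λ = (30 - 32)/(39 - 43) ≡ 51/49 mod 53. 49⁻¹ ≡ 13 (mod 53), so λ ≡ 27.
  x = λ² - 43 - 39 = 729 - 82 ≡ 11; y = λ·(43 - 11) - 32 ≡ 37. → (11, 37)
double: tangent at (11, 37): λ = (3·11² + 19)/(2·37) ≡ 11/21. 21⁻¹ ≡ 48 (mod 53), so λ ≡ 11·48 ≡ 51.
  x = λ² - 11 - 11 = 2601 - 22 ≡ 35; y = λ·(11 - 35) - 37 ≡ 11. → (35, 11)
add G: (35, 11) + (39, 30). λ = (30 - 11)/(39 - 35) ≡ 19/4 mod 53. 4⁻¹ ≡ 40 (mod 53), so λ ≡ 18.
  x = λ² - 35 - 39 = 324 - 74 ≡ 38; y = λ·(35 - 38) - 11 ≡ 41. → (38, 41)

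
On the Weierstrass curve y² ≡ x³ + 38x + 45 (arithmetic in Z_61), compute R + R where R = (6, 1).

tangent at (6, 1): λ = (3·6² + 38)/(2·1) ≡ 24/2. 2⁻¹ ≡ 31 (mod 61), so λ ≡ 24·31 ≡ 12.
  x = λ² - 6 - 6 = 144 - 12 ≡ 10; y = λ·(6 - 10) - 1 ≡ 12. → (10, 12)

(10, 12)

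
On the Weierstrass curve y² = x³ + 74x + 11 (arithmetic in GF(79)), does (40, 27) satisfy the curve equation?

no

y² = 27² ≡ 18; x³ + 74x + 11 = 66971 ≡ 58 (mod 79). 18 ≠ 58.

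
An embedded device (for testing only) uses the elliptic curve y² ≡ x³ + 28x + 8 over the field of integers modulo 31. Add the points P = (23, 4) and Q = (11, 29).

(23, 4) + (11, 29). λ = (29 - 4)/(11 - 23) ≡ 25/19 mod 31. 19⁻¹ ≡ 18 (mod 31) since 19·18 = 342 ≡ 1, so λ ≡ 16.
  x = λ² - 23 - 11 = 256 - 34 ≡ 5; y = λ·(23 - 5) - 4 ≡ 5. → (5, 5)

(5, 5)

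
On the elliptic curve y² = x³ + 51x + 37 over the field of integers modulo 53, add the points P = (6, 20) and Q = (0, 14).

(6, 20) + (0, 14). λ = (14 - 20)/(0 - 6) ≡ 47/47 mod 53. 47⁻¹ ≡ 44 (mod 53) since 47·44 = 2068 ≡ 1, so λ ≡ 1.
  x = λ² - 6 - 0 = 1 - 6 ≡ 48; y = λ·(6 - 48) - 20 ≡ 44. → (48, 44)

(48, 44)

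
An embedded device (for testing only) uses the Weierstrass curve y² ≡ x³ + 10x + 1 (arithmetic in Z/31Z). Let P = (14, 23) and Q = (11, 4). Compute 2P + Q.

(0, 30)

First 2P:
Repeated addition: build up to 2P.
2P: tangent at (14, 23): λ = (3·14² + 10)/(2·23) ≡ 9/15. 15⁻¹ ≡ 29 (mod 31), so λ ≡ 9·29 ≡ 13.
  x = λ² - 14 - 14 = 169 - 28 ≡ 17; y = λ·(14 - 17) - 23 ≡ 0. → (17, 0)
2P = (17, 0).
Finally 2P + Q:
(17, 0) + (11, 4). λ = (4 - 0)/(11 - 17) ≡ 4/25 mod 31. 25⁻¹ ≡ 5 (mod 31) since 25·5 = 125 ≡ 1, so λ ≡ 20.
  x = λ² - 17 - 11 = 400 - 28 ≡ 0; y = λ·(17 - 0) - 0 ≡ 30. → (0, 30)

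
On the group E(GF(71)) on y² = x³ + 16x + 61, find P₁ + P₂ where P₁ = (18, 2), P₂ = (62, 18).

(68, 25)

(18, 2) + (62, 18). λ = (18 - 2)/(62 - 18) ≡ 16/44 mod 71. 44⁻¹ ≡ 21 (mod 71), so λ ≡ 52.
  x = λ² - 18 - 62 = 2704 - 80 ≡ 68; y = λ·(18 - 68) - 2 ≡ 25. → (68, 25)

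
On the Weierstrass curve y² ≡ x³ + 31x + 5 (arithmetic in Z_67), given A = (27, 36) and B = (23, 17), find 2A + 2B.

(23, 17)

First 2A:
Repeated addition: build up to 2A.
2A: tangent at (27, 36): λ = (3·27² + 31)/(2·36) ≡ 7/5. 5⁻¹ ≡ 27 (mod 67), so λ ≡ 7·27 ≡ 55.
  x = λ² - 27 - 27 = 3025 - 54 ≡ 23; y = λ·(27 - 23) - 36 ≡ 50. → (23, 50)
2A = (23, 50).
Next 2B:
Repeated addition: build up to 2B.
2B: tangent at (23, 17): λ = (3·23² + 31)/(2·17) ≡ 10/34. 34⁻¹ ≡ 2 (mod 67) since 34·2 = 68 ≡ 1, so λ ≡ 10·2 ≡ 20.
  x = λ² - 23 - 23 = 400 - 46 ≡ 19; y = λ·(23 - 19) - 17 ≡ 63. → (19, 63)
2B = (19, 63).
Finally 2A + 2B:
(23, 50) + (19, 63). λ = (63 - 50)/(19 - 23) ≡ 13/63 mod 67. 63⁻¹ ≡ 50 (mod 67) since 63·50 = 3150 ≡ 1, so λ ≡ 47.
  x = λ² - 23 - 19 = 2209 - 42 ≡ 23; y = λ·(23 - 23) - 50 ≡ 17. → (23, 17)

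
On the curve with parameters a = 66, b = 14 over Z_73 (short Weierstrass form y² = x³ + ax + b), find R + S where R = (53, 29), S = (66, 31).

(53, 29) + (66, 31). λ = (31 - 29)/(66 - 53) ≡ 2/13 mod 73. 13⁻¹ ≡ 45 (mod 73) since 13·45 = 585 ≡ 1, so λ ≡ 17.
  x = λ² - 53 - 66 = 289 - 119 ≡ 24; y = λ·(53 - 24) - 29 ≡ 26. → (24, 26)

(24, 26)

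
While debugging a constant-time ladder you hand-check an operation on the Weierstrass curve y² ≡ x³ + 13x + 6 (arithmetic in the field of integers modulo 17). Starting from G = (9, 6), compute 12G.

(11, 16)

Double-and-add on 12 = (1100)₂. Start with G = (9, 6) for the leading 1-bit.
double: tangent at (9, 6): λ = (3·9² + 13)/(2·6) ≡ 1/12. 12⁻¹ ≡ 10 (mod 17), so λ ≡ 1·10 ≡ 10.
  x = λ² - 9 - 9 = 100 - 18 ≡ 14; y = λ·(9 - 14) - 6 ≡ 12. → (14, 12)
add G: (14, 12) + (9, 6). λ = (6 - 12)/(9 - 14) ≡ 11/12 mod 17. 12⁻¹ ≡ 10 (mod 17), so λ ≡ 8.
  x = λ² - 14 - 9 = 64 - 23 ≡ 7; y = λ·(14 - 7) - 12 ≡ 10. → (7, 10)
double: tangent at (7, 10): λ = (3·7² + 13)/(2·10) ≡ 7/3. 3⁻¹ ≡ 6 (mod 17) since 3·6 = 18 ≡ 1, so λ ≡ 7·6 ≡ 8.
  x = λ² - 7 - 7 = 64 - 14 ≡ 16; y = λ·(7 - 16) - 10 ≡ 3. → (16, 3)
double: tangent at (16, 3): λ = (3·16² + 13)/(2·3) ≡ 16/6. 6⁻¹ ≡ 3 (mod 17), so λ ≡ 16·3 ≡ 14.
  x = λ² - 16 - 16 = 196 - 32 ≡ 11; y = λ·(16 - 11) - 3 ≡ 16. → (11, 16)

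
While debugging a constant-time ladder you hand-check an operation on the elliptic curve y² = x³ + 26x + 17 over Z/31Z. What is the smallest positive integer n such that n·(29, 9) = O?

2P: tangent at (29, 9): λ = (3·29² + 26)/(2·9) ≡ 7/18. 18⁻¹ ≡ 19 (mod 31), so λ ≡ 7·19 ≡ 9.
  x = λ² - 29 - 29 = 81 - 58 ≡ 23; y = λ·(29 - 23) - 9 ≡ 14. → (23, 14)
3P: (23, 14) + (29, 9). λ = (9 - 14)/(29 - 23) ≡ 26/6 mod 31. 6⁻¹ ≡ 26 (mod 31), so λ ≡ 25.
  x = λ² - 23 - 29 = 625 - 52 ≡ 15; y = λ·(23 - 15) - 14 ≡ 0. → (15, 0)
4P: (15, 0) + (29, 9). λ = (9 - 0)/(29 - 15) ≡ 9/14 mod 31. 14⁻¹ ≡ 20 (mod 31), so λ ≡ 25.
  x = λ² - 15 - 29 = 625 - 44 ≡ 23; y = λ·(15 - 23) - 0 ≡ 17. → (23, 17)
5P: (23, 17) + (29, 9). λ = (9 - 17)/(29 - 23) ≡ 23/6 mod 31. 6⁻¹ ≡ 26 (mod 31), so λ ≡ 9.
  x = λ² - 23 - 29 = 81 - 52 ≡ 29; y = λ·(23 - 29) - 17 ≡ 22. → (29, 22)
6P: (29, 22) + (29, 9): same x and y₁ ≡ -y₂, so the sum is O.
6P = O, so the order is 6.

6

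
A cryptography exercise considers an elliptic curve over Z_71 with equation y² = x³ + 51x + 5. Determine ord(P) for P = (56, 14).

11

2P: tangent at (56, 14): λ = (3·56² + 51)/(2·14) ≡ 16/28. 28⁻¹ ≡ 33 (mod 71), so λ ≡ 16·33 ≡ 31.
  x = λ² - 56 - 56 = 961 - 112 ≡ 68; y = λ·(56 - 68) - 14 ≡ 40. → (68, 40)
3P: (68, 40) + (56, 14). λ = (14 - 40)/(56 - 68) ≡ 45/59 mod 71. 59⁻¹ ≡ 65 (mod 71) since 59·65 = 3835 ≡ 1, so λ ≡ 14.
  x = λ² - 68 - 56 = 196 - 124 ≡ 1; y = λ·(68 - 1) - 40 ≡ 46. → (1, 46)
4P: (1, 46) + (56, 14). λ = (14 - 46)/(56 - 1) ≡ 39/55 mod 71. 55⁻¹ ≡ 31 (mod 71), so λ ≡ 2.
  x = λ² - 1 - 56 = 4 - 57 ≡ 18; y = λ·(1 - 18) - 46 ≡ 62. → (18, 62)
5P: (18, 62) + (56, 14). λ = (14 - 62)/(56 - 18) ≡ 23/38 mod 71. 38⁻¹ ≡ 43 (mod 71) since 38·43 = 1634 ≡ 1, so λ ≡ 66.
  x = λ² - 18 - 56 = 4356 - 74 ≡ 22; y = λ·(18 - 22) - 62 ≡ 29. → (22, 29)
6P: (22, 29) + (56, 14). λ = (14 - 29)/(56 - 22) ≡ 56/34 mod 71. 34⁻¹ ≡ 23 (mod 71) since 34·23 = 782 ≡ 1, so λ ≡ 10.
  x = λ² - 22 - 56 = 100 - 78 ≡ 22; y = λ·(22 - 22) - 29 ≡ 42. → (22, 42)
7P: (22, 42) + (56, 14). λ = (14 - 42)/(56 - 22) ≡ 43/34 mod 71. 34⁻¹ ≡ 23 (mod 71) since 34·23 = 782 ≡ 1, so λ ≡ 66.
  x = λ² - 22 - 56 = 4356 - 78 ≡ 18; y = λ·(22 - 18) - 42 ≡ 9. → (18, 9)
8P: (18, 9) + (56, 14). λ = (14 - 9)/(56 - 18) ≡ 5/38 mod 71. 38⁻¹ ≡ 43 (mod 71) since 38·43 = 1634 ≡ 1, so λ ≡ 2.
  x = λ² - 18 - 56 = 4 - 74 ≡ 1; y = λ·(18 - 1) - 9 ≡ 25. → (1, 25)
9P: (1, 25) + (56, 14). λ = (14 - 25)/(56 - 1) ≡ 60/55 mod 71. 55⁻¹ ≡ 31 (mod 71) since 55·31 = 1705 ≡ 1, so λ ≡ 14.
  x = λ² - 1 - 56 = 196 - 57 ≡ 68; y = λ·(1 - 68) - 25 ≡ 31. → (68, 31)
10P: (68, 31) + (56, 14). λ = (14 - 31)/(56 - 68) ≡ 54/59 mod 71. 59⁻¹ ≡ 65 (mod 71), so λ ≡ 31.
  x = λ² - 68 - 56 = 961 - 124 ≡ 56; y = λ·(68 - 56) - 31 ≡ 57. → (56, 57)
11P: (56, 57) + (56, 14): same x and y₁ ≡ -y₂, so the sum is ∞.
11P = ∞, so the order is 11.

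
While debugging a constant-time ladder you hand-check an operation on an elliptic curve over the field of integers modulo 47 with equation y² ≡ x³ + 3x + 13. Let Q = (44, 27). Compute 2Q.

tangent at (44, 27): λ = (3·44² + 3)/(2·27) ≡ 30/7. 7⁻¹ ≡ 27 (mod 47) since 7·27 = 189 ≡ 1, so λ ≡ 30·27 ≡ 11.
  x = λ² - 44 - 44 = 121 - 88 ≡ 33; y = λ·(44 - 33) - 27 ≡ 0. → (33, 0)

(33, 0)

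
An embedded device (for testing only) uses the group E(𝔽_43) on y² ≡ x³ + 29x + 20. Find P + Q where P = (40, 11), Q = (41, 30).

(22, 30)

(40, 11) + (41, 30). λ = (30 - 11)/(41 - 40) ≡ 19/1 mod 43. 1⁻¹ ≡ 1 (mod 43), so λ ≡ 19.
  x = λ² - 40 - 41 = 361 - 81 ≡ 22; y = λ·(40 - 22) - 11 ≡ 30. → (22, 30)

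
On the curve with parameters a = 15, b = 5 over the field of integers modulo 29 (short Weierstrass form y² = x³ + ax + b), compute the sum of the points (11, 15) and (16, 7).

(11, 15) + (16, 7). λ = (7 - 15)/(16 - 11) ≡ 21/5 mod 29. 5⁻¹ ≡ 6 (mod 29) since 5·6 = 30 ≡ 1, so λ ≡ 10.
  x = λ² - 11 - 16 = 100 - 27 ≡ 15; y = λ·(11 - 15) - 15 ≡ 3. → (15, 3)

(15, 3)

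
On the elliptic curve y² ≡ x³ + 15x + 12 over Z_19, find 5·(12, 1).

Write G = (12, 1).
Double-and-add on 5 = (101)₂. Start with G = (12, 1) for the leading 1-bit.
double: tangent at (12, 1): λ = (3·12² + 15)/(2·1) ≡ 10/2. 2⁻¹ ≡ 10 (mod 19), so λ ≡ 10·10 ≡ 5.
  x = λ² - 12 - 12 = 25 - 24 ≡ 1; y = λ·(12 - 1) - 1 ≡ 16. → (1, 16)
double: tangent at (1, 16): λ = (3·1² + 15)/(2·16) ≡ 18/13. 13⁻¹ ≡ 3 (mod 19), so λ ≡ 18·3 ≡ 16.
  x = λ² - 1 - 1 = 256 - 2 ≡ 7; y = λ·(1 - 7) - 16 ≡ 2. → (7, 2)
add G: (7, 2) + (12, 1). λ = (1 - 2)/(12 - 7) ≡ 18/5 mod 19. 5⁻¹ ≡ 4 (mod 19) since 5·4 = 20 ≡ 1, so λ ≡ 15.
  x = λ² - 7 - 12 = 225 - 19 ≡ 16; y = λ·(7 - 16) - 2 ≡ 15. → (16, 15)

(16, 15)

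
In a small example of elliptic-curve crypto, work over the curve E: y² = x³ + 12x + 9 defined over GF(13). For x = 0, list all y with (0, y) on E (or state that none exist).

3, 10

x³ + 12x + 9 = 9 ≡ 9 (mod 13).
Square roots of 9 mod 13: 3 and 10 (since 3² = 9 ≡ 9).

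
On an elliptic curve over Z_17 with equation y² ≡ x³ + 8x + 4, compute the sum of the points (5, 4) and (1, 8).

(5, 4) + (1, 8). λ = (8 - 4)/(1 - 5) ≡ 4/13 mod 17. 13⁻¹ ≡ 4 (mod 17) since 13·4 = 52 ≡ 1, so λ ≡ 16.
  x = λ² - 5 - 1 = 256 - 6 ≡ 12; y = λ·(5 - 12) - 4 ≡ 3. → (12, 3)

(12, 3)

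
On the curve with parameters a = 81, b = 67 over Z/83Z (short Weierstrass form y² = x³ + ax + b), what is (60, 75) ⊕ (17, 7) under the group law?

(60, 75) + (17, 7). λ = (7 - 75)/(17 - 60) ≡ 15/40 mod 83. 40⁻¹ ≡ 27 (mod 83), so λ ≡ 73.
  x = λ² - 60 - 17 = 5329 - 77 ≡ 23; y = λ·(60 - 23) - 75 ≡ 53. → (23, 53)

(23, 53)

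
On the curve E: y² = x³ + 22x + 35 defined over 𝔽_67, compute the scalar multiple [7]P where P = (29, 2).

(24, 7)

Repeated addition: build up to 7P.
2P: tangent at (29, 2): λ = (3·29² + 22)/(2·2) ≡ 66/4. 4⁻¹ ≡ 17 (mod 67) since 4·17 = 68 ≡ 1, so λ ≡ 66·17 ≡ 50.
  x = λ² - 29 - 29 = 2500 - 58 ≡ 30; y = λ·(29 - 30) - 2 ≡ 15. → (30, 15)
3P: (30, 15) + (29, 2). λ = (2 - 15)/(29 - 30) ≡ 54/66 mod 67. 66⁻¹ ≡ 66 (mod 67), so λ ≡ 13.
  x = λ² - 30 - 29 = 169 - 59 ≡ 43; y = λ·(30 - 43) - 15 ≡ 17. → (43, 17)
4P: (43, 17) + (29, 2). λ = (2 - 17)/(29 - 43) ≡ 52/53 mod 67. 53⁻¹ ≡ 43 (mod 67), so λ ≡ 25.
  x = λ² - 43 - 29 = 625 - 72 ≡ 17; y = λ·(43 - 17) - 17 ≡ 30. → (17, 30)
5P: (17, 30) + (29, 2). λ = (2 - 30)/(29 - 17) ≡ 39/12 mod 67. 12⁻¹ ≡ 28 (mod 67) since 12·28 = 336 ≡ 1, so λ ≡ 20.
  x = λ² - 17 - 29 = 400 - 46 ≡ 19; y = λ·(17 - 19) - 30 ≡ 64. → (19, 64)
6P: (19, 64) + (29, 2). λ = (2 - 64)/(29 - 19) ≡ 5/10 mod 67. 10⁻¹ ≡ 47 (mod 67), so λ ≡ 34.
  x = λ² - 19 - 29 = 1156 - 48 ≡ 36; y = λ·(19 - 36) - 64 ≡ 28. → (36, 28)
7P: (36, 28) + (29, 2). λ = (2 - 28)/(29 - 36) ≡ 41/60 mod 67. 60⁻¹ ≡ 19 (mod 67), so λ ≡ 42.
  x = λ² - 36 - 29 = 1764 - 65 ≡ 24; y = λ·(36 - 24) - 28 ≡ 7. → (24, 7)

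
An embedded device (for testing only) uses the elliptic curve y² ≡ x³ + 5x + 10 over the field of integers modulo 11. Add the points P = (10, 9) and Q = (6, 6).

(10, 2)

(10, 9) + (6, 6). λ = (6 - 9)/(6 - 10) ≡ 8/7 mod 11. 7⁻¹ ≡ 8 (mod 11) since 7·8 = 56 ≡ 1, so λ ≡ 9.
  x = λ² - 10 - 6 = 81 - 16 ≡ 10; y = λ·(10 - 10) - 9 ≡ 2. → (10, 2)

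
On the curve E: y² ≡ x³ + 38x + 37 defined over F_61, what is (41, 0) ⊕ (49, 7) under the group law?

(28, 19)

(41, 0) + (49, 7). λ = (7 - 0)/(49 - 41) ≡ 7/8 mod 61. 8⁻¹ ≡ 23 (mod 61), so λ ≡ 39.
  x = λ² - 41 - 49 = 1521 - 90 ≡ 28; y = λ·(41 - 28) - 0 ≡ 19. → (28, 19)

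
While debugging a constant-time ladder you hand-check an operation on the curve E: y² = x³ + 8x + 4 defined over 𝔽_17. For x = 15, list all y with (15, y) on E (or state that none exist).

x³ + 8x + 4 = 3499 ≡ 14 (mod 17).
14 is a non-residue mod 17; no y exists.

none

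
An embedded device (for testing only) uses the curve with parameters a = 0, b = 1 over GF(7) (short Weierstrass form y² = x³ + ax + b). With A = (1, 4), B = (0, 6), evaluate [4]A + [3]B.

(0, 1)

First 4A:
Repeated addition: build up to 4A.
2A: tangent at (1, 4): λ = (3·1² + 0)/(2·4) ≡ 3/1. 1⁻¹ ≡ 1 (mod 7), so λ ≡ 3·1 ≡ 3.
  x = λ² - 1 - 1 = 9 - 2 ≡ 0; y = λ·(1 - 0) - 4 ≡ 6. → (0, 6)
3A: (0, 6) + (1, 4). λ = (4 - 6)/(1 - 0) ≡ 5/1 mod 7. 1⁻¹ ≡ 1 (mod 7) since 1·1 = 1 ≡ 1, so λ ≡ 5.
  x = λ² - 0 - 1 = 25 - 1 ≡ 3; y = λ·(0 - 3) - 6 ≡ 0. → (3, 0)
4A: (3, 0) + (1, 4). λ = (4 - 0)/(1 - 3) ≡ 4/5 mod 7. 5⁻¹ ≡ 3 (mod 7), so λ ≡ 5.
  x = λ² - 3 - 1 = 25 - 4 ≡ 0; y = λ·(3 - 0) - 0 ≡ 1. → (0, 1)
4A = (0, 1).
Next 3B:
Repeated addition: build up to 3B.
2B: tangent at (0, 6): λ = (3·0² + 0)/(2·6) ≡ 0/5. 5⁻¹ ≡ 3 (mod 7), so λ ≡ 0·3 ≡ 0.
  x = λ² - 0 - 0 = 0 - 0 ≡ 0; y = λ·(0 - 0) - 6 ≡ 1. → (0, 1)
3B: (0, 1) + (0, 6): same x and y₁ ≡ -y₂, so the sum is the point at infinity.
3B = the point at infinity.
Finally 4A + 3B:
(0, 1) + the point at infinity = (0, 1) (identity).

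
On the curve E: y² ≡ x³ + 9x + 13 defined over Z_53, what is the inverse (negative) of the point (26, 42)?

-(26, 42) = (26, -42 mod 53) = (26, 11).

(26, 11)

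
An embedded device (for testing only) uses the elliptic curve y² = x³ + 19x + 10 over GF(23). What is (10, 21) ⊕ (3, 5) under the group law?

(11, 3)

(10, 21) + (3, 5). λ = (5 - 21)/(3 - 10) ≡ 7/16 mod 23. 16⁻¹ ≡ 13 (mod 23), so λ ≡ 22.
  x = λ² - 10 - 3 = 484 - 13 ≡ 11; y = λ·(10 - 11) - 21 ≡ 3. → (11, 3)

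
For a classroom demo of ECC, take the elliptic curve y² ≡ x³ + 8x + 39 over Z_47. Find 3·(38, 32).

Write Q = (38, 32).
Repeated addition: build up to 3Q.
2Q: tangent at (38, 32): λ = (3·38² + 8)/(2·32) ≡ 16/17. 17⁻¹ ≡ 36 (mod 47), so λ ≡ 16·36 ≡ 12.
  x = λ² - 38 - 38 = 144 - 76 ≡ 21; y = λ·(38 - 21) - 32 ≡ 31. → (21, 31)
3Q: (21, 31) + (38, 32). λ = (32 - 31)/(38 - 21) ≡ 1/17 mod 47. 17⁻¹ ≡ 36 (mod 47), so λ ≡ 36.
  x = λ² - 21 - 38 = 1296 - 59 ≡ 15; y = λ·(21 - 15) - 31 ≡ 44. → (15, 44)

(15, 44)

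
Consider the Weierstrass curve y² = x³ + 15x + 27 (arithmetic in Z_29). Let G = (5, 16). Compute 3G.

(24, 1)

Repeated addition: build up to 3G.
2G: tangent at (5, 16): λ = (3·5² + 15)/(2·16) ≡ 3/3. 3⁻¹ ≡ 10 (mod 29), so λ ≡ 3·10 ≡ 1.
  x = λ² - 5 - 5 = 1 - 10 ≡ 20; y = λ·(5 - 20) - 16 ≡ 27. → (20, 27)
3G: (20, 27) + (5, 16). λ = (16 - 27)/(5 - 20) ≡ 18/14 mod 29. 14⁻¹ ≡ 27 (mod 29), so λ ≡ 22.
  x = λ² - 20 - 5 = 484 - 25 ≡ 24; y = λ·(20 - 24) - 27 ≡ 1. → (24, 1)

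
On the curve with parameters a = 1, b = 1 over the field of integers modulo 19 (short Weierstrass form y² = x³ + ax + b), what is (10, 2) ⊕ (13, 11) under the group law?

(10, 2) + (13, 11). λ = (11 - 2)/(13 - 10) ≡ 9/3 mod 19. 3⁻¹ ≡ 13 (mod 19) since 3·13 = 39 ≡ 1, so λ ≡ 3.
  x = λ² - 10 - 13 = 9 - 23 ≡ 5; y = λ·(10 - 5) - 2 ≡ 13. → (5, 13)

(5, 13)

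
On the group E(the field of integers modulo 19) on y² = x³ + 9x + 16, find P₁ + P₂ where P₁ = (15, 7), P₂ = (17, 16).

(15, 7) + (17, 16). λ = (16 - 7)/(17 - 15) ≡ 9/2 mod 19. 2⁻¹ ≡ 10 (mod 19), so λ ≡ 14.
  x = λ² - 15 - 17 = 196 - 32 ≡ 12; y = λ·(15 - 12) - 7 ≡ 16. → (12, 16)

(12, 16)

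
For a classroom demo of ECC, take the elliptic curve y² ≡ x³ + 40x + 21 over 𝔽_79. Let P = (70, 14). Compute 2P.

(34, 0)

tangent at (70, 14): λ = (3·70² + 40)/(2·14) ≡ 46/28. 28⁻¹ ≡ 48 (mod 79), so λ ≡ 46·48 ≡ 75.
  x = λ² - 70 - 70 = 5625 - 140 ≡ 34; y = λ·(70 - 34) - 14 ≡ 0. → (34, 0)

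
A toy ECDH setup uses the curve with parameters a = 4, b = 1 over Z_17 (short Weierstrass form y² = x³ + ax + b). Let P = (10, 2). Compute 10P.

(10, 2)

Repeated addition: build up to 10P.
2P: tangent at (10, 2): λ = (3·10² + 4)/(2·2) ≡ 15/4. 4⁻¹ ≡ 13 (mod 17), so λ ≡ 15·13 ≡ 8.
  x = λ² - 10 - 10 = 64 - 20 ≡ 10; y = λ·(10 - 10) - 2 ≡ 15. → (10, 15)
3P: (10, 15) + (10, 2): same x and y₁ ≡ -y₂, so the sum is the point at infinity.
4P: the point at infinity + (10, 2) = (10, 2) (identity).
5P: tangent at (10, 2): λ = (3·10² + 4)/(2·2) ≡ 15/4. 4⁻¹ ≡ 13 (mod 17) since 4·13 = 52 ≡ 1, so λ ≡ 15·13 ≡ 8.
  x = λ² - 10 - 10 = 64 - 20 ≡ 10; y = λ·(10 - 10) - 2 ≡ 15. → (10, 15)
6P: (10, 15) + (10, 2): same x and y₁ ≡ -y₂, so the sum is the point at infinity.
7P: the point at infinity + (10, 2) = (10, 2) (identity).
8P: tangent at (10, 2): λ = (3·10² + 4)/(2·2) ≡ 15/4. 4⁻¹ ≡ 13 (mod 17) since 4·13 = 52 ≡ 1, so λ ≡ 15·13 ≡ 8.
  x = λ² - 10 - 10 = 64 - 20 ≡ 10; y = λ·(10 - 10) - 2 ≡ 15. → (10, 15)
9P: (10, 15) + (10, 2): same x and y₁ ≡ -y₂, so the sum is the point at infinity.
10P: the point at infinity + (10, 2) = (10, 2) (identity).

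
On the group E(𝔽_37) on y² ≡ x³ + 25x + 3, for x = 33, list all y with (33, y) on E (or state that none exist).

none

x³ + 25x + 3 = 36765 ≡ 24 (mod 37).
24 is a non-residue mod 37; no y exists.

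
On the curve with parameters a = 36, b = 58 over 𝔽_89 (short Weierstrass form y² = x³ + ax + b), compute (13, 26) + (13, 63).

The two points share x = 13 and their y-coordinates satisfy 26 + 63 ≡ 0 (mod 89), so they are inverses. Their sum is O.

O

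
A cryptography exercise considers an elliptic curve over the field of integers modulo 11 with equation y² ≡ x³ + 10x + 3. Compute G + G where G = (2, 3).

tangent at (2, 3): λ = (3·2² + 10)/(2·3) ≡ 0/6. 6⁻¹ ≡ 2 (mod 11), so λ ≡ 0·2 ≡ 0.
  x = λ² - 2 - 2 = 0 - 4 ≡ 7; y = λ·(2 - 7) - 3 ≡ 8. → (7, 8)

(7, 8)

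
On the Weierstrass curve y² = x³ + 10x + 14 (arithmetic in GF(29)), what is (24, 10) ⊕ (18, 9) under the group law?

(12, 21)

(24, 10) + (18, 9). λ = (9 - 10)/(18 - 24) ≡ 28/23 mod 29. 23⁻¹ ≡ 24 (mod 29) since 23·24 = 552 ≡ 1, so λ ≡ 5.
  x = λ² - 24 - 18 = 25 - 42 ≡ 12; y = λ·(24 - 12) - 10 ≡ 21. → (12, 21)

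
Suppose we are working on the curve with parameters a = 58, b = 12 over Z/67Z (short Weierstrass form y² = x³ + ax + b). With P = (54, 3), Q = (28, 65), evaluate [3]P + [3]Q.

First 3P:
Repeated addition: build up to 3P.
2P: tangent at (54, 3): λ = (3·54² + 58)/(2·3) ≡ 29/6. 6⁻¹ ≡ 56 (mod 67) since 6·56 = 336 ≡ 1, so λ ≡ 29·56 ≡ 16.
  x = λ² - 54 - 54 = 256 - 108 ≡ 14; y = λ·(54 - 14) - 3 ≡ 34. → (14, 34)
3P: (14, 34) + (54, 3). λ = (3 - 34)/(54 - 14) ≡ 36/40 mod 67. 40⁻¹ ≡ 62 (mod 67) since 40·62 = 2480 ≡ 1, so λ ≡ 21.
  x = λ² - 14 - 54 = 441 - 68 ≡ 38; y = λ·(14 - 38) - 34 ≡ 65. → (38, 65)
3P = (38, 65).
Next 3Q:
Repeated addition: build up to 3Q.
2Q: tangent at (28, 65): λ = (3·28² + 58)/(2·65) ≡ 65/63. 63⁻¹ ≡ 50 (mod 67), so λ ≡ 65·50 ≡ 34.
  x = λ² - 28 - 28 = 1156 - 56 ≡ 28; y = λ·(28 - 28) - 65 ≡ 2. → (28, 2)
3Q: (28, 2) + (28, 65): same x and y₁ ≡ -y₂, so the sum is O.
3Q = O.
Finally 3P + 3Q:
(38, 65) + O = (38, 65) (identity).

(38, 65)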